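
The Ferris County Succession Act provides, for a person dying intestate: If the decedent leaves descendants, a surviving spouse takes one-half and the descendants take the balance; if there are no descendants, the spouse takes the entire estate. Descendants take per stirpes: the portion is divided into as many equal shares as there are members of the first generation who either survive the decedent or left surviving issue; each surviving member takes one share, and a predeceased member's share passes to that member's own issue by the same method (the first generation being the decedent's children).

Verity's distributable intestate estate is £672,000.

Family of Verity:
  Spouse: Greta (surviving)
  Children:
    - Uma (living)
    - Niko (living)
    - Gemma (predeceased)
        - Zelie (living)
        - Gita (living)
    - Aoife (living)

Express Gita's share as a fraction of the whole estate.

Gita receives 1/16 of the estate.

Greta takes one-half of £672,000 = £336,000. The remaining £336,000 passes to the descendants.
The descendants' portion (£336,000) is divided into 4 shares of £84,000: Uma, Niko, and Aoife each take £84,000; Gemma's £84,000 share passes to Gemma's issue.
Gemma's share (£84,000) is divided into 2 shares of £42,000: Zelie and Gita each take £42,000.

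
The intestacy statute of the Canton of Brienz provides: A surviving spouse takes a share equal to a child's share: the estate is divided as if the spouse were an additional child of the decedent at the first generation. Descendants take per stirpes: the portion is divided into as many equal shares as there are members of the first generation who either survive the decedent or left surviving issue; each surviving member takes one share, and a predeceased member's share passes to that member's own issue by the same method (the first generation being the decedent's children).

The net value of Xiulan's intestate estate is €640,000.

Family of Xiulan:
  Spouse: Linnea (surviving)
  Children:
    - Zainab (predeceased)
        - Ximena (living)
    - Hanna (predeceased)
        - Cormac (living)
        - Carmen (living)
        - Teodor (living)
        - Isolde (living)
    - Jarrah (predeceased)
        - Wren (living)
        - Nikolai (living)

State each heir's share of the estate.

Linnea: €160,000; Ximena: €160,000; Cormac: €40,000; Carmen: €40,000; Teodor: €40,000; Isolde: €40,000; Wren: €80,000; Nikolai: €80,000

The spouse counts as an additional share at the children's level, so there are 4 primary shares of €160,000. Linnea takes one such share (€160,000).
The children's combined portion (€480,000) is divided into 3 shares of €160,000: Zainab's €160,000 share passes to Zainab's issue; Hanna's €160,000 share passes to Hanna's issue; Jarrah's €160,000 share passes to Jarrah's issue.
Zainab's share (€160,000) passes entirely to Ximena.
Hanna's share (€160,000) is divided into 4 shares of €40,000: Cormac, Carmen, Teodor, and Isolde each take €40,000.
Jarrah's share (€160,000) is divided into 2 shares of €80,000: Wren and Nikolai each take €80,000.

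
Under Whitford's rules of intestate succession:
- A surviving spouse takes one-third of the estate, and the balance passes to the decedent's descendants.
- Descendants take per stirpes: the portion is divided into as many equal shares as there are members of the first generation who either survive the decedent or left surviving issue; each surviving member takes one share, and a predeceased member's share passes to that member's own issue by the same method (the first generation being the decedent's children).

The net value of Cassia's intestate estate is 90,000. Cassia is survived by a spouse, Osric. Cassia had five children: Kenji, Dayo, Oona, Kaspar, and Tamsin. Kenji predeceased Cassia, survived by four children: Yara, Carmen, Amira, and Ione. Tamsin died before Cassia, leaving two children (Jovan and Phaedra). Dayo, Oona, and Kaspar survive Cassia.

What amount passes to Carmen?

Carmen receives 3,000.

Osric takes one-third of 90,000 = 30,000. The remaining 60,000 passes to the descendants.
The descendants' portion (60,000) is divided into 5 shares of 12,000: Dayo, Oona, and Kaspar each take 12,000; Kenji's 12,000 share passes to Kenji's issue; Tamsin's 12,000 share passes to Tamsin's issue.
Kenji's share (12,000) is divided into 4 shares of 3,000: Yara, Carmen, Amira, and Ione each take 3,000.
Tamsin's share (12,000) is divided into 2 shares of 6,000: Jovan and Phaedra each take 6,000.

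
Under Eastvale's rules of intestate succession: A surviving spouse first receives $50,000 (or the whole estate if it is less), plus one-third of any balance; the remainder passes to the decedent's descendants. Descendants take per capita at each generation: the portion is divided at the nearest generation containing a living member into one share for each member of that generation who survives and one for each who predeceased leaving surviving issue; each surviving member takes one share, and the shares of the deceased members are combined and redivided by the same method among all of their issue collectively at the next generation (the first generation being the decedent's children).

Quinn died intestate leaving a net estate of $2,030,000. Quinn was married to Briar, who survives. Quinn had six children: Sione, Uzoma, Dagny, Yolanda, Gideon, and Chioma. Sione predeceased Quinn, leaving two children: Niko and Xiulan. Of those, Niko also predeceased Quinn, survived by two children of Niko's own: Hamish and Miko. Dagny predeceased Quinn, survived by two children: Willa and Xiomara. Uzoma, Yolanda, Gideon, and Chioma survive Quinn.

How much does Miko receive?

Briar first takes $50,000, leaving a balance of $1,980,000. Briar then takes one-third of the balance ($660,000), for a total of $710,000. The remaining $1,320,000 passes to the descendants.
The descendants' portion ($1,320,000) is divided at the children's generation into 6 shares of $220,000. Uzoma, Yolanda, Gideon, and Chioma each take $220,000. The 2 shares of the deceased (Sione and Dagny) are combined into a pool of $440,000.
That pool ($440,000) is divided at the grandchildren's generation into 4 shares of $110,000. Xiulan, Willa, and Xiomara each take $110,000. The remaining share for the deceased Niko ($110,000) is carried to the next generation.
That pool ($110,000) is divided at the great-grandchildren's generation equally among Hamish and Miko: $55,000 each.

Miko receives $55,000.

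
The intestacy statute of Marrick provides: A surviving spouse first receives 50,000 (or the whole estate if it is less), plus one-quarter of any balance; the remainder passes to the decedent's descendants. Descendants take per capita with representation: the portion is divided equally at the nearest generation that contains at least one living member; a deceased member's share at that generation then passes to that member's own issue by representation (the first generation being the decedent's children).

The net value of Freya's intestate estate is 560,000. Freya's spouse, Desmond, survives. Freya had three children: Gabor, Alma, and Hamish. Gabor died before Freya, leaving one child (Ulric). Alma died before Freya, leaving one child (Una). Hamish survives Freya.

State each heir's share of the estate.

Desmond first takes 50,000, leaving a balance of 510,000. Desmond then takes one-quarter of the balance (127,500), for a total of 177,500. The remaining 382,500 passes to the descendants.
The descendants' portion (382,500) is divided into 3 shares of 127,500: Hamish takes 127,500; Gabor's 127,500 share passes to Gabor's issue; Alma's 127,500 share passes to Alma's issue.
Gabor's share (127,500) passes entirely to Ulric.
Alma's share (127,500) passes entirely to Una.

Desmond: 177,500; Ulric: 127,500; Una: 127,500; Hamish: 127,500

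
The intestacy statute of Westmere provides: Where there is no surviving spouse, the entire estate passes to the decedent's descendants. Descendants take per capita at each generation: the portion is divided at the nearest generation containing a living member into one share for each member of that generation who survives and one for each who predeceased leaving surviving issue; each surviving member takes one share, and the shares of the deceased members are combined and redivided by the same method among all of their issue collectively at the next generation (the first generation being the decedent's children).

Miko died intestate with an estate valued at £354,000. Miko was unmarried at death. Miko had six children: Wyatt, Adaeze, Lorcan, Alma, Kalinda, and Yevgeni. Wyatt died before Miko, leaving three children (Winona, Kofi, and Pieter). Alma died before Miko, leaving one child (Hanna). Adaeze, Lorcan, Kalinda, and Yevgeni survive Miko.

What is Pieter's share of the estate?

Pieter receives £29,500.

The entire £354,000 passes to the descendants.
That amount (£354,000) is divided at the children's generation into 6 shares of £59,000. Adaeze, Lorcan, Kalinda, and Yevgeni each take £59,000. The 2 shares of the deceased (Wyatt and Alma) are combined into a pool of £118,000.
That pool (£118,000) is divided at the grandchildren's generation equally among Winona, Kofi, Pieter, and Hanna: £29,500 each.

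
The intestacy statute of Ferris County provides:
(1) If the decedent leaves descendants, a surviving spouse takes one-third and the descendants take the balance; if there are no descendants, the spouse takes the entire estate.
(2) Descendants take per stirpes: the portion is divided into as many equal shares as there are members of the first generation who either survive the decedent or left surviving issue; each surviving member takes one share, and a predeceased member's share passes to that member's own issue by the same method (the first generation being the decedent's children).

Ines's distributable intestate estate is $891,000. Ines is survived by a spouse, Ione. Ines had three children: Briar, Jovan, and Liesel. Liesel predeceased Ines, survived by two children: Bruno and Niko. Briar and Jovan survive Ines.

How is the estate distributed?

Ione: $297,000; Briar: $198,000; Jovan: $198,000; Bruno: $99,000; Niko: $99,000

Ione takes one-third of $891,000 = $297,000. The remaining $594,000 passes to the descendants.
The descendants' portion ($594,000) is divided into 3 shares of $198,000: Briar and Jovan each take $198,000; Liesel's $198,000 share passes to Liesel's issue.
Liesel's share ($198,000) is divided into 2 shares of $99,000: Bruno and Niko each take $99,000.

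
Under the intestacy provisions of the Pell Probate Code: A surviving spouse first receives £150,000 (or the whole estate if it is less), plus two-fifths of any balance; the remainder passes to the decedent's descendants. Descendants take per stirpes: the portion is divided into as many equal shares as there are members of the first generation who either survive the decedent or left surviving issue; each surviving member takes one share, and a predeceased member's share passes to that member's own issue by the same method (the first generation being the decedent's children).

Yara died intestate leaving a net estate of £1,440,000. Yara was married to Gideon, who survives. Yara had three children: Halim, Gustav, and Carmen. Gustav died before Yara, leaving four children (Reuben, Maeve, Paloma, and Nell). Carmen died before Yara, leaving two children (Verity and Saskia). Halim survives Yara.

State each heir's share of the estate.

Gideon first takes £150,000, leaving a balance of £1,290,000. Gideon then takes two-fifths of the balance (£516,000), for a total of £666,000. The remaining £774,000 passes to the descendants.
The descendants' portion (£774,000) is divided into 3 shares of £258,000: Halim takes £258,000; Gustav's £258,000 share passes to Gustav's issue; Carmen's £258,000 share passes to Carmen's issue.
Gustav's share (£258,000) is divided into 4 shares of £64,500: Reuben, Maeve, Paloma, and Nell each take £64,500.
Carmen's share (£258,000) is divided into 2 shares of £129,000: Verity and Saskia each take £129,000.

Gideon: £666,000; Halim: £258,000; Reuben: £64,500; Maeve: £64,500; Paloma: £64,500; Nell: £64,500; Verity: £129,000; Saskia: £129,000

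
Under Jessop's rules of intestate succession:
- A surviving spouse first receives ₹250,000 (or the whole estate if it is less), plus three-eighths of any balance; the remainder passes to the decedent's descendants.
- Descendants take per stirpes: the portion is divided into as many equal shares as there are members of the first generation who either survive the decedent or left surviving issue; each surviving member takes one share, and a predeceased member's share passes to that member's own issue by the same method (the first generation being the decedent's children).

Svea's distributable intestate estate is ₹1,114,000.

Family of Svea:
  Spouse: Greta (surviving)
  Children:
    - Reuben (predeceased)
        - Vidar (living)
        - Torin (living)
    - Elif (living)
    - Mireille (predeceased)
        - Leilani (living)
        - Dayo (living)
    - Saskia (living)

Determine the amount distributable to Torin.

Greta first takes ₹250,000, leaving a balance of ₹864,000. Greta then takes three-eighths of the balance (₹324,000), for a total of ₹574,000. The remaining ₹540,000 passes to the descendants.
The descendants' portion (₹540,000) is divided into 4 shares of ₹135,000: Elif and Saskia each take ₹135,000; Reuben's ₹135,000 share passes to Reuben's issue; Mireille's ₹135,000 share passes to Mireille's issue.
Reuben's share (₹135,000) is divided into 2 shares of ₹67,500: Vidar and Torin each take ₹67,500.
Mireille's share (₹135,000) is divided into 2 shares of ₹67,500: Leilani and Dayo each take ₹67,500.

Torin receives ₹67,500.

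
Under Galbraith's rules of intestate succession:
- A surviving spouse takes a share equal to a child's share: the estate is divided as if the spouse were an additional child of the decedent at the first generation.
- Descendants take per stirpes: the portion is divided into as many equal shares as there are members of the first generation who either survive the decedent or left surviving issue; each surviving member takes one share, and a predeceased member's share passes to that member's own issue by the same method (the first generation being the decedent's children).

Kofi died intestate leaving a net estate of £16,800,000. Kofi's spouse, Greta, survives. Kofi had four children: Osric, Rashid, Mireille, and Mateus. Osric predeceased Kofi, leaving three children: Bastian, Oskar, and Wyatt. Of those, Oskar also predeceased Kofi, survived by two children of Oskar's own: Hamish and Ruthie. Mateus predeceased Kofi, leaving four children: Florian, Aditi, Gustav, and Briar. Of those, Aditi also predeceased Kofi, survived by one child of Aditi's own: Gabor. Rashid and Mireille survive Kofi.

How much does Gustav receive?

The spouse counts as an additional share at the children's level, so there are 5 primary shares of £3,360,000. Greta takes one such share (£3,360,000).
The children's combined portion (£13,440,000) is divided into 4 shares of £3,360,000: Rashid and Mireille each take £3,360,000; Osric's £3,360,000 share passes to Osric's issue; Mateus's £3,360,000 share passes to Mateus's issue.
Osric's share (£3,360,000) is divided into 3 shares of £1,120,000: Bastian and Wyatt each take £1,120,000; Oskar's £1,120,000 share passes to Oskar's issue.
Oskar's share (£1,120,000) is divided into 2 shares of £560,000: Hamish and Ruthie each take £560,000.
Mateus's share (£3,360,000) is divided into 4 shares of £840,000: Florian, Gustav, and Briar each take £840,000; Aditi's £840,000 share passes to Aditi's issue.
Aditi's share (£840,000) passes entirely to Gabor.

Gustav receives £840,000.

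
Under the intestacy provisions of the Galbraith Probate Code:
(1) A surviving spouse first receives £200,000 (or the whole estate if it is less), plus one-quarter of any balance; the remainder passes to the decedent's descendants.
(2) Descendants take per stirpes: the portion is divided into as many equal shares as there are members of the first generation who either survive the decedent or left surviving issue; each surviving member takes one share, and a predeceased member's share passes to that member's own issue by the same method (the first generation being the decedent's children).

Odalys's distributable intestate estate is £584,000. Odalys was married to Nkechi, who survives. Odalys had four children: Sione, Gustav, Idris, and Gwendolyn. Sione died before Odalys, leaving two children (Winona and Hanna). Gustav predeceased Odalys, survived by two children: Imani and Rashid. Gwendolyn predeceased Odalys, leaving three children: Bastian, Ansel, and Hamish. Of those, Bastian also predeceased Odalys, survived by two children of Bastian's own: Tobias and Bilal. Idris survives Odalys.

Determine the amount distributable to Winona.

Nkechi first takes £200,000, leaving a balance of £384,000. Nkechi then takes one-quarter of the balance (£96,000), for a total of £296,000. The remaining £288,000 passes to the descendants.
The descendants' portion (£288,000) is divided into 4 shares of £72,000: Idris takes £72,000; Sione's £72,000 share passes to Sione's issue; Gustav's £72,000 share passes to Gustav's issue; Gwendolyn's £72,000 share passes to Gwendolyn's issue.
Sione's share (£72,000) is divided into 2 shares of £36,000: Winona and Hanna each take £36,000.
Gustav's share (£72,000) is divided into 2 shares of £36,000: Imani and Rashid each take £36,000.
Gwendolyn's share (£72,000) is divided into 3 shares of £24,000: Ansel and Hamish each take £24,000; Bastian's £24,000 share passes to Bastian's issue.
Bastian's share (£24,000) is divided into 2 shares of £12,000: Tobias and Bilal each take £12,000.

Winona receives £36,000.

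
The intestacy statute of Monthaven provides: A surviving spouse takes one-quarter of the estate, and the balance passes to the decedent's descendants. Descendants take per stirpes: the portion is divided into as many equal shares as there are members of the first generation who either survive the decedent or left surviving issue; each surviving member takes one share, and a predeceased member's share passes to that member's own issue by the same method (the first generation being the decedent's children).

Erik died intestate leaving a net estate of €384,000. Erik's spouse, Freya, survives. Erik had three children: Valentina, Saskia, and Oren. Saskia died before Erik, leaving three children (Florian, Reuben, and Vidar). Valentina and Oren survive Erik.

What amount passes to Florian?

Florian receives €32,000.

Freya takes one-quarter of €384,000 = €96,000. The remaining €288,000 passes to the descendants.
The descendants' portion (€288,000) is divided into 3 shares of €96,000: Valentina and Oren each take €96,000; Saskia's €96,000 share passes to Saskia's issue.
Saskia's share (€96,000) is divided into 3 shares of €32,000: Florian, Reuben, and Vidar each take €32,000.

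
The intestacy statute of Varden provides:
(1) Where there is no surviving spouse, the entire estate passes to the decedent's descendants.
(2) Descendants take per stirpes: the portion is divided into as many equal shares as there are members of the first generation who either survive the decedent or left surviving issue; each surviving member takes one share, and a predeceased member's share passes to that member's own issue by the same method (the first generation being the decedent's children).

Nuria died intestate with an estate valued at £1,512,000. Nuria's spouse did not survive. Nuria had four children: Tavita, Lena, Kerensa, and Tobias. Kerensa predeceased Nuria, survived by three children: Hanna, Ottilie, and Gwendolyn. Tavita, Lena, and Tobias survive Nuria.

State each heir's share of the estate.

Tavita: £378,000; Lena: £378,000; Hanna: £126,000; Ottilie: £126,000; Gwendolyn: £126,000; Tobias: £378,000

The entire £1,512,000 passes to the descendants.
That amount (£1,512,000) is divided into 4 shares of £378,000: Tavita, Lena, and Tobias each take £378,000; Kerensa's £378,000 share passes to Kerensa's issue.
Kerensa's share (£378,000) is divided into 3 shares of £126,000: Hanna, Ottilie, and Gwendolyn each take £126,000.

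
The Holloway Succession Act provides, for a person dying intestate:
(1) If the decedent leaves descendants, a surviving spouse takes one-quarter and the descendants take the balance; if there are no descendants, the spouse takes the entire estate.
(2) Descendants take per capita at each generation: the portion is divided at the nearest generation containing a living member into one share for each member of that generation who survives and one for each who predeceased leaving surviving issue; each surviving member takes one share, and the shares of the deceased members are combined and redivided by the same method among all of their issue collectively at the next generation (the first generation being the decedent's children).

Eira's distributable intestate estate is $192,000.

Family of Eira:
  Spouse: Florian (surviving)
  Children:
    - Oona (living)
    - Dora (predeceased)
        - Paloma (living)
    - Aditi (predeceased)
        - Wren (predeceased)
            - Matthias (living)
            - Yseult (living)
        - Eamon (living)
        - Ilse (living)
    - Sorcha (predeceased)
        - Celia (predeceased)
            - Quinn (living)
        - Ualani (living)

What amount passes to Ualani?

Ualani receives $18,000.

Florian takes one-quarter of $192,000 = $48,000. The remaining $144,000 passes to the descendants.
The descendants' portion ($144,000) is divided at the children's generation into 4 shares of $36,000. Oona takes $36,000. The 3 shares of the deceased (Dora, Aditi, and Sorcha) are combined into a pool of $108,000.
That pool ($108,000) is divided at the grandchildren's generation into 6 shares of $18,000. Paloma, Eamon, Ilse, and Ualani each take $18,000. The 2 shares of the deceased (Wren and Celia) are combined into a pool of $36,000.
That pool ($36,000) is divided at the great-grandchildren's generation equally among Matthias, Yseult, and Quinn: $12,000 each.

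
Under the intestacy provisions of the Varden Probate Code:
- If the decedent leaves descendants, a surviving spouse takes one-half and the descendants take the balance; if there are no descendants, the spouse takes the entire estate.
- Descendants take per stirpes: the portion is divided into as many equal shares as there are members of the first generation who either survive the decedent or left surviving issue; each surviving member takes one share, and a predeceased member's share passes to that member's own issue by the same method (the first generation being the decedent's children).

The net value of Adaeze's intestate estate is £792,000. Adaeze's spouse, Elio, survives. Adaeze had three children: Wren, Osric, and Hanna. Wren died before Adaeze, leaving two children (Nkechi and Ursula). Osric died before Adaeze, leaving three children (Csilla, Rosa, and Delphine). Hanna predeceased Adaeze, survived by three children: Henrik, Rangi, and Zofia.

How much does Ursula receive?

Ursula receives £66,000.

Elio takes one-half of £792,000 = £396,000. The remaining £396,000 passes to the descendants.
The descendants' portion (£396,000) is divided into 3 shares of £132,000: Wren's £132,000 share passes to Wren's issue; Osric's £132,000 share passes to Osric's issue; Hanna's £132,000 share passes to Hanna's issue.
Wren's share (£132,000) is divided into 2 shares of £66,000: Nkechi and Ursula each take £66,000.
Osric's share (£132,000) is divided into 3 shares of £44,000: Csilla, Rosa, and Delphine each take £44,000.
Hanna's share (£132,000) is divided into 3 shares of £44,000: Henrik, Rangi, and Zofia each take £44,000.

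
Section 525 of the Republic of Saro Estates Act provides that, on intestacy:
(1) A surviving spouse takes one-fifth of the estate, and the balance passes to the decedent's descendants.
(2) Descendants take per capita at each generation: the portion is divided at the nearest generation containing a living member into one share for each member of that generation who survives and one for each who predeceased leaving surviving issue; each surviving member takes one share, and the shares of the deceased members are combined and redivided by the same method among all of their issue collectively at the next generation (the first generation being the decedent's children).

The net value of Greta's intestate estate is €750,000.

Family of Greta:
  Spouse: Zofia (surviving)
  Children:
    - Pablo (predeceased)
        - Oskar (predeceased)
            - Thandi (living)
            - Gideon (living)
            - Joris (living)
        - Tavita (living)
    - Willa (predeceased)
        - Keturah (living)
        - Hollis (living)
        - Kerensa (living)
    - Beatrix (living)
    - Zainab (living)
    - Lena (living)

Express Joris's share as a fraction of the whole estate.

Zofia takes one-fifth of €750,000 = €150,000. The remaining €600,000 passes to the descendants.
The descendants' portion (€600,000) is divided at the children's generation into 5 shares of €120,000. Beatrix, Zainab, and Lena each take €120,000. The 2 shares of the deceased (Pablo and Willa) are combined into a pool of €240,000.
That pool (€240,000) is divided at the grandchildren's generation into 5 shares of €48,000. Tavita, Keturah, Hollis, and Kerensa each take €48,000. The remaining share for the deceased Oskar (€48,000) is carried to the next generation.
That pool (€48,000) is divided at the great-grandchildren's generation equally among Thandi, Gideon, and Joris: €16,000 each.

Joris receives 8/375 of the estate.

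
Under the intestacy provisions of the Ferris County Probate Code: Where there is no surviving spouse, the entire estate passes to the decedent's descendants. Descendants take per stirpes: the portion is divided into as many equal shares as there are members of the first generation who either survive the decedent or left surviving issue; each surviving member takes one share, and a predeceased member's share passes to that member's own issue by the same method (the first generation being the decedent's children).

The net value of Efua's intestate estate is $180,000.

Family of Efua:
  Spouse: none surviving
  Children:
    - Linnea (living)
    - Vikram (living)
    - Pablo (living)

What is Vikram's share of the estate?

The entire $180,000 passes to the descendants.
That amount ($180,000) is divided into 3 shares of $60,000: Linnea, Vikram, and Pablo each take $60,000.

Vikram receives $60,000.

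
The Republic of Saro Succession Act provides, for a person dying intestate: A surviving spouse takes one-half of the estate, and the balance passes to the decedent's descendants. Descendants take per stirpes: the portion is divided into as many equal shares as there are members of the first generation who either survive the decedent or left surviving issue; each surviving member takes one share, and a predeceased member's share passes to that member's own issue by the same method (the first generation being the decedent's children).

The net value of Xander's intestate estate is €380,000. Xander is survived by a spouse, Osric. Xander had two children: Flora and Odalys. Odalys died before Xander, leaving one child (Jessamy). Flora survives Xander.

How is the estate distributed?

Osric takes one-half of €380,000 = €190,000. The remaining €190,000 passes to the descendants.
The descendants' portion (€190,000) is divided into 2 shares of €95,000: Flora takes €95,000; Odalys's €95,000 share passes to Odalys's issue.
Odalys's share (€95,000) passes entirely to Jessamy.

Osric: €190,000; Flora: €95,000; Jessamy: €95,000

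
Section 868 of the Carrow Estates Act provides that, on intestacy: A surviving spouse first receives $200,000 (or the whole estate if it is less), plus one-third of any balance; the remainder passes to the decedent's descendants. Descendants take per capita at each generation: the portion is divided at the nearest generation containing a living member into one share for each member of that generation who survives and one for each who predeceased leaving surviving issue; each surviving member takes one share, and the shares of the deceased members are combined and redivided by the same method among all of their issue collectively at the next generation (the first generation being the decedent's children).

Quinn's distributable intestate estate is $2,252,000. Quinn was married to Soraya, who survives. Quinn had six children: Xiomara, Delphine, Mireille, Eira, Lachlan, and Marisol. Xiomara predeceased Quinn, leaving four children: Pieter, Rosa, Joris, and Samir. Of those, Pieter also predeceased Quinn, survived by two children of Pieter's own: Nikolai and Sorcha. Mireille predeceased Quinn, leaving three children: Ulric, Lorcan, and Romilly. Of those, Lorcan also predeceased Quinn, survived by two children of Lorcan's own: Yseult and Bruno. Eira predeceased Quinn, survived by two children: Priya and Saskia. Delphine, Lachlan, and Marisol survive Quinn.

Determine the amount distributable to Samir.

Samir receives $76,000.

Soraya first takes $200,000, leaving a balance of $2,052,000. Soraya then takes one-third of the balance ($684,000), for a total of $884,000. The remaining $1,368,000 passes to the descendants.
The descendants' portion ($1,368,000) is divided at the children's generation into 6 shares of $228,000. Delphine, Lachlan, and Marisol each take $228,000. The 3 shares of the deceased (Xiomara, Mireille, and Eira) are combined into a pool of $684,000.
That pool ($684,000) is divided at the grandchildren's generation into 9 shares of $76,000. Rosa, Joris, Samir, Ulric, Romilly, Priya, and Saskia each take $76,000. The 2 shares of the deceased (Pieter and Lorcan) are combined into a pool of $152,000.
That pool ($152,000) is divided at the great-grandchildren's generation equally among Nikolai, Sorcha, Yseult, and Bruno: $38,000 each.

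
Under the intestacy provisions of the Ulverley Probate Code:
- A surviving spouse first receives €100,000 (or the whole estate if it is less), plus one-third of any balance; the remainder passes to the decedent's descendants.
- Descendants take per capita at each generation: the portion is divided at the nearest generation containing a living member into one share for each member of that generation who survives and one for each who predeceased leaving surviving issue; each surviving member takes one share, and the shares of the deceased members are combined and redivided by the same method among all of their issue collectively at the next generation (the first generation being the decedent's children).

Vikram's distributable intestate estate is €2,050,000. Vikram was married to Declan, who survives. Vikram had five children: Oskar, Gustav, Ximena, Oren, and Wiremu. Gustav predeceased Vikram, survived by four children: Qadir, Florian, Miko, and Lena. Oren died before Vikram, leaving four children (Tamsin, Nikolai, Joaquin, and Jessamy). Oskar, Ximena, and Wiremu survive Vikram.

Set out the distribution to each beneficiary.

Declan first takes €100,000, leaving a balance of €1,950,000. Declan then takes one-third of the balance (€650,000), for a total of €750,000. The remaining €1,300,000 passes to the descendants.
The descendants' portion (€1,300,000) is divided at the children's generation into 5 shares of €260,000. Oskar, Ximena, and Wiremu each take €260,000. The 2 shares of the deceased (Gustav and Oren) are combined into a pool of €520,000.
That pool (€520,000) is divided at the grandchildren's generation equally among Qadir, Florian, Miko, Lena, Tamsin, Nikolai, Joaquin, and Jessamy: €65,000 each.

Declan: €750,000; Oskar: €260,000; Qadir: €65,000; Florian: €65,000; Miko: €65,000; Lena: €65,000; Ximena: €260,000; Tamsin: €65,000; Nikolai: €65,000; Joaquin: €65,000; Jessamy: €65,000; Wiremu: €260,000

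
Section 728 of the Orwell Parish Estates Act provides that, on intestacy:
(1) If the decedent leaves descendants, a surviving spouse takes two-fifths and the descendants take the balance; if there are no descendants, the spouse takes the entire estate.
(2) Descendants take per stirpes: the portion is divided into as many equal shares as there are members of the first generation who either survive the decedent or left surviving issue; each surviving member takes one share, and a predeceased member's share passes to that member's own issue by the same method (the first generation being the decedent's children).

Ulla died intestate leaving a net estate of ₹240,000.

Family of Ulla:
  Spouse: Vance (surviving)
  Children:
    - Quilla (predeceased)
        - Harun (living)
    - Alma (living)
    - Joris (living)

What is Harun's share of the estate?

Harun receives ₹48,000.

Vance takes two-fifths of ₹240,000 = ₹96,000. The remaining ₹144,000 passes to the descendants.
The descendants' portion (₹144,000) is divided into 3 shares of ₹48,000: Alma and Joris each take ₹48,000; Quilla's ₹48,000 share passes to Quilla's issue.
Quilla's share (₹48,000) passes entirely to Harun.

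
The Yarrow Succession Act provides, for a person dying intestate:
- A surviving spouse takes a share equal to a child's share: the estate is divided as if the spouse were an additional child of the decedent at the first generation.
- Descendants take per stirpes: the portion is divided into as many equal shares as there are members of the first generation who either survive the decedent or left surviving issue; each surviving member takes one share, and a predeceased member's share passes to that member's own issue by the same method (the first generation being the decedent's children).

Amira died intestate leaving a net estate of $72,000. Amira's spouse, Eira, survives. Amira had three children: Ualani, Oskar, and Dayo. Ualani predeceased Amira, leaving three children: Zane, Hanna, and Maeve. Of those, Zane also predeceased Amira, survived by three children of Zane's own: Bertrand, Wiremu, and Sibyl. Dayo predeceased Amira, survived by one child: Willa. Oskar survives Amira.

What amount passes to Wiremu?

The spouse counts as an additional share at the children's level, so there are 4 primary shares of $18,000. Eira takes one such share ($18,000).
The children's combined portion ($54,000) is divided into 3 shares of $18,000: Oskar takes $18,000; Ualani's $18,000 share passes to Ualani's issue; Dayo's $18,000 share passes to Dayo's issue.
Ualani's share ($18,000) is divided into 3 shares of $6,000: Hanna and Maeve each take $6,000; Zane's $6,000 share passes to Zane's issue.
Zane's share ($6,000) is divided into 3 shares of $2,000: Bertrand, Wiremu, and Sibyl each take $2,000.
Dayo's share ($18,000) passes entirely to Willa.

Wiremu receives $2,000.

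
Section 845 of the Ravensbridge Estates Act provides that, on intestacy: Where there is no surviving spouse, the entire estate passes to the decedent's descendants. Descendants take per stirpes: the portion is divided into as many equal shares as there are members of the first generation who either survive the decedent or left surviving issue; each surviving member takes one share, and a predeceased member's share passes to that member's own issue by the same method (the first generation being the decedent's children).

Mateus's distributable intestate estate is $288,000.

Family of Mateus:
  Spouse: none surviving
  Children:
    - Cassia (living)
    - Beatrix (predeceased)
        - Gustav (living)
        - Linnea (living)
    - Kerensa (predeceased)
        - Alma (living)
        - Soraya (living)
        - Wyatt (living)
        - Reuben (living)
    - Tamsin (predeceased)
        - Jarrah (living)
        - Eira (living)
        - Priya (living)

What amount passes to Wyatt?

Wyatt receives $18,000.

The entire $288,000 passes to the descendants.
That amount ($288,000) is divided into 4 shares of $72,000: Cassia takes $72,000; Beatrix's $72,000 share passes to Beatrix's issue; Kerensa's $72,000 share passes to Kerensa's issue; Tamsin's $72,000 share passes to Tamsin's issue.
Beatrix's share ($72,000) is divided into 2 shares of $36,000: Gustav and Linnea each take $36,000.
Kerensa's share ($72,000) is divided into 4 shares of $18,000: Alma, Soraya, Wyatt, and Reuben each take $18,000.
Tamsin's share ($72,000) is divided into 3 shares of $24,000: Jarrah, Eira, and Priya each take $24,000.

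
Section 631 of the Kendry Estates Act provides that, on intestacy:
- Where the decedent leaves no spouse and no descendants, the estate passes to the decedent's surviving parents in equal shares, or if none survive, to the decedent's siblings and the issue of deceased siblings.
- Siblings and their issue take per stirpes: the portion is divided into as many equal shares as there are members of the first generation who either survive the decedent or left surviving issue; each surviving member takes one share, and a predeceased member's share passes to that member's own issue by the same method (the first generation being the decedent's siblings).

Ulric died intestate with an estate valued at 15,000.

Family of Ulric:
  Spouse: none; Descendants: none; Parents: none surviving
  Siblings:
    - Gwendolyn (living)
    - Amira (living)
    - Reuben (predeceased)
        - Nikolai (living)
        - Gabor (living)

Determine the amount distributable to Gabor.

Gabor receives 2,500.

The entire 15,000 passes to the siblings and their issue.
That amount (15,000) is divided into 3 shares of 5,000: Gwendolyn and Amira each take 5,000; Reuben's 5,000 share passes to Reuben's issue.
Reuben's share (5,000) is divided into 2 shares of 2,500: Nikolai and Gabor each take 2,500.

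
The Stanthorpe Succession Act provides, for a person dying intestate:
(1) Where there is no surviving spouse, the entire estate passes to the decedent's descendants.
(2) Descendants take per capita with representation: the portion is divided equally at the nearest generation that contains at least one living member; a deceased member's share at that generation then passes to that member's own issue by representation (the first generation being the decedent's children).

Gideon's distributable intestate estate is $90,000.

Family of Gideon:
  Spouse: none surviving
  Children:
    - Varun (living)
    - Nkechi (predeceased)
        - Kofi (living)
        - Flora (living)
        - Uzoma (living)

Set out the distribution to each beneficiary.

Varun: $45,000; Kofi: $15,000; Flora: $15,000; Uzoma: $15,000

The entire $90,000 passes to the descendants.
That amount ($90,000) is divided into 2 shares of $45,000: Varun takes $45,000; Nkechi's $45,000 share passes to Nkechi's issue.
Nkechi's share ($45,000) is divided into 3 shares of $15,000: Kofi, Flora, and Uzoma each take $15,000.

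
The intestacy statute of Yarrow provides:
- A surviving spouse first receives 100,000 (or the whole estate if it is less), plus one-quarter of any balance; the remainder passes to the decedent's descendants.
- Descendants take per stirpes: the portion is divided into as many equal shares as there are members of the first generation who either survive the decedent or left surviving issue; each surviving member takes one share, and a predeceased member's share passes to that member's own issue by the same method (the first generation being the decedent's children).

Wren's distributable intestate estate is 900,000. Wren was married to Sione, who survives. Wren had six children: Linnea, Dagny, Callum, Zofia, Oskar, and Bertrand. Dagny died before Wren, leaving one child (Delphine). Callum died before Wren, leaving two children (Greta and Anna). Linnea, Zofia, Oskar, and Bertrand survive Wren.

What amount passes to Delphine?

Delphine receives 100,000.

Sione first takes 100,000, leaving a balance of 800,000. Sione then takes one-quarter of the balance (200,000), for a total of 300,000. The remaining 600,000 passes to the descendants.
The descendants' portion (600,000) is divided into 6 shares of 100,000: Linnea, Zofia, Oskar, and Bertrand each take 100,000; Dagny's 100,000 share passes to Dagny's issue; Callum's 100,000 share passes to Callum's issue.
Dagny's share (100,000) passes entirely to Delphine.
Callum's share (100,000) is divided into 2 shares of 50,000: Greta and Anna each take 50,000.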